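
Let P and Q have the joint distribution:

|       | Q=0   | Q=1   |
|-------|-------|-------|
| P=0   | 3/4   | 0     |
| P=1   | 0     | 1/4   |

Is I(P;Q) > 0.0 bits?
Marginal P(P) (row sums):
  P(P=0) = 3/4 + 0 = 3/4
  P(P=1) = 0 + 1/4 = 1/4
Marginal P(Q) (column sums):
  P(Q=0) = 3/4 + 0 = 3/4
  P(Q=1) = 0 + 1/4 = 1/4

H(P) = -[(3/4)·log₂(3/4) + (1/4)·log₂(1/4)]
  = 0.3113 + 0.5000
  = 0.8113 bits
H(Q) = -[(3/4)·log₂(3/4) + (1/4)·log₂(1/4)]
  = 0.3113 + 0.5000
  = 0.8113 bits
H(P,Q) = -[(3/4)·log₂(3/4) + (1/4)·log₂(1/4)]
  = 0.3113 + 0.5000
  = 0.8113 bits

I(P;Q) = H(P) + H(Q) - H(P,Q)
  = 0.8113 + 0.8113 - 0.8113
  = 0.8113 bits

Yes. I(P;Q) = 0.8113 bits, which is > 0.0 bits.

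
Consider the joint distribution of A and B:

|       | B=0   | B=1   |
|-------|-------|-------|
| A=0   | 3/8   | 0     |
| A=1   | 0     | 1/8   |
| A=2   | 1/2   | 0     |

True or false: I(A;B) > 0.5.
Marginal P(A) (row sums):
  P(A=0) = 3/8 + 0 = 3/8
  P(A=1) = 0 + 1/8 = 1/8
  P(A=2) = 1/2 + 0 = 1/2
Marginal P(B) (column sums):
  P(B=0) = 3/8 + 0 + 1/2 = 7/8
  P(B=1) = 0 + 1/8 + 0 = 1/8

H(A) = -[(3/8)·log₂(3/8) + (1/8)·log₂(1/8) + (1/2)·log₂(1/2)]
  = 0.5306 + 0.3750 + 0.5000
  = 1.4056 bits
H(B) = -[(7/8)·log₂(7/8) + (1/8)·log₂(1/8)]
  = 0.1686 + 0.3750
  = 0.5436 bits
H(A,B) = -[(3/8)·log₂(3/8) + (1/8)·log₂(1/8) + (1/2)·log₂(1/2)]
  = 0.5306 + 0.3750 + 0.5000
  = 1.4056 bits

I(A;B) = H(A) + H(B) - H(A,B)
  = 1.4056 + 0.5436 - 1.4056
  = 0.5436 bits

True. I(A;B) = 0.5436 bits, which is > 0.5 bits.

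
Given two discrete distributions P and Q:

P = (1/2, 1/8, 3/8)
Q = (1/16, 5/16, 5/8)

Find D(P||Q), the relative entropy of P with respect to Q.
D(P||Q) = Σ P(i) log₂(P(i)/Q(i))
  i=0: (1/2) × log₂((1/2)/(1/16)) = (1/2) × log₂(8) = 1.5000
  i=1: (1/8) × log₂((1/8)/(5/16)) = (1/8) × log₂(2/5) = -0.1652
  i=2: (3/8) × log₂((3/8)/(5/8)) = (3/8) × log₂(3/5) = -0.2764
D(P||Q) = 1.5000 - 0.1652 - 0.2764
  = 1.0584 bits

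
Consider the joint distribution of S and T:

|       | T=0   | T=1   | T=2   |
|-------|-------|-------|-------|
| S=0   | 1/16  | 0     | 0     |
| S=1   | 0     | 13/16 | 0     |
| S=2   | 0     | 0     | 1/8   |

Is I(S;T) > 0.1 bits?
Marginal P(S) (row sums):
  P(S=0) = 1/16 + 0 + 0 = 1/16
  P(S=1) = 0 + 13/16 + 0 = 13/16
  P(S=2) = 0 + 0 + 1/8 = 1/8
Marginal P(T) (column sums):
  P(T=0) = 1/16 + 0 + 0 = 1/16
  P(T=1) = 0 + 13/16 + 0 = 13/16
  P(T=2) = 0 + 0 + 1/8 = 1/8

H(S) = -[(1/16)·log₂(1/16) + (13/16)·log₂(13/16) + (1/8)·log₂(1/8)]
  = 0.2500 + 0.2434 + 0.3750
  = 0.8684 bits
H(T) = -[(1/16)·log₂(1/16) + (13/16)·log₂(13/16) + (1/8)·log₂(1/8)]
  = 0.2500 + 0.2434 + 0.3750
  = 0.8684 bits
H(S,T) = -[(1/16)·log₂(1/16) + (13/16)·log₂(13/16) + (1/8)·log₂(1/8)]
  = 0.2500 + 0.2434 + 0.3750
  = 0.8684 bits

I(S;T) = H(S) + H(T) - H(S,T)
  = 0.8684 + 0.8684 - 0.8684
  = 0.8684 bits

Yes. I(S;T) = 0.8684 bits, which is > 0.1 bits.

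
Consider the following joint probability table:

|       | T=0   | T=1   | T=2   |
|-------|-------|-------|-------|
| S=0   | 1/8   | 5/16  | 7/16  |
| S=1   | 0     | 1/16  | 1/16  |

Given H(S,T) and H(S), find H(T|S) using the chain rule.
From the chain rule: H(S,T) = H(S) + H(T|S)
Therefore: H(T|S) = H(S,T) - H(S)

H(S,T) = -[(1/8)·log₂(1/8) + (5/16)·log₂(5/16) + (7/16)·log₂(7/16) + (1/16)·log₂(1/16) + (1/16)·log₂(1/16)]
  = 0.3750 + 0.5244 + 0.5218 + 0.2500 + 0.2500
  = 1.9212 bits
Marginal P(S) (row sums):
  P(S=0) = 1/8 + 5/16 + 7/16 = 7/8
  P(S=1) = 0 + 1/16 + 1/16 = 1/8
H(S) = -[(7/8)·log₂(7/8) + (1/8)·log₂(1/8)]
  = 0.1686 + 0.3750
  = 0.5436 bits

H(T|S) = 1.9212 - 0.5436 = 1.3776 bits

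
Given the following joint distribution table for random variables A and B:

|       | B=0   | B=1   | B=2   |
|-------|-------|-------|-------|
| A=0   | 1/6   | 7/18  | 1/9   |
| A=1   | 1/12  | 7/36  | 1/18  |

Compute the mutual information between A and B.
Marginal P(A) (row sums):
  P(A=0) = 1/6 + 7/18 + 1/9 = 2/3
  P(A=1) = 1/12 + 7/36 + 1/18 = 1/3
Marginal P(B) (column sums):
  P(B=0) = 1/6 + 1/12 = 1/4
  P(B=1) = 7/18 + 7/36 = 7/12
  P(B=2) = 1/9 + 1/18 = 1/6

H(A) = -[(2/3)·log₂(2/3) + (1/3)·log₂(1/3)]
  = 0.3900 + 0.5283
  = 0.9183 bits
H(B) = -[(1/4)·log₂(1/4) + (7/12)·log₂(7/12) + (1/6)·log₂(1/6)]
  = 0.5000 + 0.4536 + 0.4308
  = 1.3844 bits
H(A,B) = -[(1/6)·log₂(1/6) + (7/18)·log₂(7/18) + (1/9)·log₂(1/9) + (1/12)·log₂(1/12) + (7/36)·log₂(7/36) + (1/18)·log₂(1/18)]
  = 0.4308 + 0.5299 + 0.3522 + 0.2987 + 0.4594 + 0.2317
  = 2.3027 bits

I(A;B) = H(A) + H(B) - H(A,B)
  = 0.9183 + 1.3844 - 2.3027
  = 0.0000 bits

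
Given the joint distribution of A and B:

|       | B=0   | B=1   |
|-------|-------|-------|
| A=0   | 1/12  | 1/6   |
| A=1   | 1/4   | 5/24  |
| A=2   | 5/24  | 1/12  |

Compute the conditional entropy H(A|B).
Marginal P(B) (column sums):
  P(B=0) = 1/12 + 1/4 + 5/24 = 13/24
  P(B=1) = 1/6 + 5/24 + 1/12 = 11/24

H(A|B) = -Σ P(A,B)·log₂ P(A|B), where P(A|B) = P(A,B) / P(B)
  (A=0,B=0): P(A|B) = (1/12)/(13/24) = 2/13;  -(1/12)·log₂(2/13) = 0.2250
  (A=0,B=1): P(A|B) = (1/6)/(11/24) = 4/11;  -(1/6)·log₂(4/11) = 0.2432
  (A=1,B=0): P(A|B) = (1/4)/(13/24) = 6/13;  -(1/4)·log₂(6/13) = 0.2789
  (A=1,B=1): P(A|B) = (5/24)/(11/24) = 5/11;  -(5/24)·log₂(5/11) = 0.2370
  (A=2,B=0): P(A|B) = (5/24)/(13/24) = 5/13;  -(5/24)·log₂(5/13) = 0.2872
  (A=2,B=1): P(A|B) = (1/12)/(11/24) = 2/11;  -(1/12)·log₂(2/11) = 0.2050
H(A|B) = 0.2250 + 0.2432 + 0.2789 + 0.2370 + 0.2872 + 0.2050
  = 1.4763 bits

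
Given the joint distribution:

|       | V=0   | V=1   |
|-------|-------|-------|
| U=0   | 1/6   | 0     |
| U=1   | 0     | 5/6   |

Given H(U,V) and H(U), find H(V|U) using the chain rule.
From the chain rule: H(U,V) = H(U) + H(V|U)
Therefore: H(V|U) = H(U,V) - H(U)

H(U,V) = -[(1/6)·log₂(1/6) + (5/6)·log₂(5/6)]
  = 0.4308 + 0.2192
  = 0.6500 bits
Marginal P(U) (row sums):
  P(U=0) = 1/6 + 0 = 1/6
  P(U=1) = 0 + 5/6 = 5/6
H(U) = -[(1/6)·log₂(1/6) + (5/6)·log₂(5/6)]
  = 0.4308 + 0.2192
  = 0.6500 bits

H(V|U) = 0.6500 - 0.6500 = 0.0000 bits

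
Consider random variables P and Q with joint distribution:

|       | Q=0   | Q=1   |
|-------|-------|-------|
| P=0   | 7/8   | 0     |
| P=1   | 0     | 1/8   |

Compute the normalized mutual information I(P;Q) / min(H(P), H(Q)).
Marginal P(P) (row sums):
  P(P=0) = 7/8 + 0 = 7/8
  P(P=1) = 0 + 1/8 = 1/8
Marginal P(Q) (column sums):
  P(Q=0) = 7/8 + 0 = 7/8
  P(Q=1) = 0 + 1/8 = 1/8

H(P) = -[(7/8)·log₂(7/8) + (1/8)·log₂(1/8)]
  = 0.1686 + 0.3750
  = 0.5436 bits
H(Q) = -[(7/8)·log₂(7/8) + (1/8)·log₂(1/8)]
  = 0.1686 + 0.3750
  = 0.5436 bits
H(P,Q) = -[(7/8)·log₂(7/8) + (1/8)·log₂(1/8)]
  = 0.1686 + 0.3750
  = 0.5436 bits

I(P;Q) = H(P) + H(Q) - H(P,Q)
  = 0.5436 + 0.5436 - 0.5436
  = 0.5436 bits

min(H(P), H(Q)) = min(0.5436, 0.5436) = 0.5436 bits
Normalized MI = 0.5436 / 0.5436 = 1.0000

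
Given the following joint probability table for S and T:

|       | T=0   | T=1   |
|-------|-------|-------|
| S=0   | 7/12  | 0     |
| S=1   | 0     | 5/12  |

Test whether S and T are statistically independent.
Marginal P(S) (row sums):
  P(S=0) = 7/12 + 0 = 7/12
  P(S=1) = 0 + 5/12 = 5/12
Marginal P(T) (column sums):
  P(T=0) = 7/12 + 0 = 7/12
  P(T=1) = 0 + 5/12 = 5/12

S and T are independent iff P(S=i,T=j) = P(S=i)·P(T=j) for every cell.
  P(S=0)·P(T=0) = 7/12 × 7/12 = 49/144, but P(S=0,T=0) = 7/12 ✗

No, S and T are not independent. Quantitatively, I(S;T) > 0:

H(S) = -[(7/12)·log₂(7/12) + (5/12)·log₂(5/12)]
  = 0.4536 + 0.5263
  = 0.9799 bits
H(T) = -[(7/12)·log₂(7/12) + (5/12)·log₂(5/12)]
  = 0.4536 + 0.5263
  = 0.9799 bits
H(S,T) = -[(7/12)·log₂(7/12) + (5/12)·log₂(5/12)]
  = 0.4536 + 0.5263
  = 0.9799 bits
I(S;T) = H(S) + H(T) - H(S,T) = 0.9799 + 0.9799 - 0.9799 = 0.9799 bits > 0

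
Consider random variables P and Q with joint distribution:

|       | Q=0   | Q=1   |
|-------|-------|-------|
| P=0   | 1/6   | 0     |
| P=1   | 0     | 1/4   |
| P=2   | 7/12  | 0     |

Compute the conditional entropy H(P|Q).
Marginal P(Q) (column sums):
  P(Q=0) = 1/6 + 0 + 7/12 = 3/4
  P(Q=1) = 0 + 1/4 + 0 = 1/4

H(P|Q) = -Σ P(P,Q)·log₂ P(P|Q), where P(P|Q) = P(P,Q) / P(Q)
  (cells with P(P,Q) = 0 contribute 0)
  (P=0,Q=0): P(P|Q) = (1/6)/(3/4) = 2/9;  -(1/6)·log₂(2/9) = 0.3617
  (P=1,Q=1): P(P|Q) = (1/4)/(1/4) = 1;  -(1/4)·log₂(1) = 0.0000
  (P=2,Q=0): P(P|Q) = (7/12)/(3/4) = 7/9;  -(7/12)·log₂(7/9) = 0.2115
H(P|Q) = 0.3617 + 0.0000 + 0.2115
  = 0.5732 bits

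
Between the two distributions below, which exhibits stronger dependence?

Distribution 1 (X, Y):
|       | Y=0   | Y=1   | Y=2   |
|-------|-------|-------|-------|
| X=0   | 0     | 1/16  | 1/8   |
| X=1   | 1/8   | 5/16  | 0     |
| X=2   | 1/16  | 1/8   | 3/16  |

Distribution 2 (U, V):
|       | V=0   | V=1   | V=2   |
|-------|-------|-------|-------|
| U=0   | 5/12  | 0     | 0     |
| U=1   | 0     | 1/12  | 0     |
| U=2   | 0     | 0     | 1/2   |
Distribution 1 (X, Y):
Marginal P(X) (row sums):
  P(X=0) = 0 + 1/16 + 1/8 = 3/16
  P(X=1) = 1/8 + 5/16 + 0 = 7/16
  P(X=2) = 1/16 + 1/8 + 3/16 = 3/8
Marginal P(Y) (column sums):
  P(Y=0) = 0 + 1/8 + 1/16 = 3/16
  P(Y=1) = 1/16 + 5/16 + 1/8 = 1/2
  P(Y=2) = 1/8 + 0 + 3/16 = 5/16

H(X) = -[(3/16)·log₂(3/16) + (7/16)·log₂(7/16) + (3/8)·log₂(3/8)]
  = 0.4528 + 0.5218 + 0.5306
  = 1.5052 bits
H(Y) = -[(3/16)·log₂(3/16) + (1/2)·log₂(1/2) + (5/16)·log₂(5/16)]
  = 0.4528 + 0.5000 + 0.5244
  = 1.4772 bits
H(X,Y) = -[(1/16)·log₂(1/16) + (1/8)·log₂(1/8) + (1/8)·log₂(1/8) + (5/16)·log₂(5/16) + (1/16)·log₂(1/16) + (1/8)·log₂(1/8) + (3/16)·log₂(3/16)]
  = 0.2500 + 0.3750 + 0.3750 + 0.5244 + 0.2500 + 0.3750 + 0.4528
  = 2.6022 bits

I(X;Y) = H(X) + H(Y) - H(X,Y)
  = 1.5052 + 1.4772 - 2.6022
  = 0.3802 bits

Distribution 2 (U, V):
Marginal P(U) (row sums):
  P(U=0) = 5/12 + 0 + 0 = 5/12
  P(U=1) = 0 + 1/12 + 0 = 1/12
  P(U=2) = 0 + 0 + 1/2 = 1/2
Marginal P(V) (column sums):
  P(V=0) = 5/12 + 0 + 0 = 5/12
  P(V=1) = 0 + 1/12 + 0 = 1/12
  P(V=2) = 0 + 0 + 1/2 = 1/2

H(U) = -[(5/12)·log₂(5/12) + (1/12)·log₂(1/12) + (1/2)·log₂(1/2)]
  = 0.5263 + 0.2987 + 0.5000
  = 1.3250 bits
H(V) = -[(5/12)·log₂(5/12) + (1/12)·log₂(1/12) + (1/2)·log₂(1/2)]
  = 0.5263 + 0.2987 + 0.5000
  = 1.3250 bits
H(U,V) = -[(5/12)·log₂(5/12) + (1/12)·log₂(1/12) + (1/2)·log₂(1/2)]
  = 0.5263 + 0.2987 + 0.5000
  = 1.3250 bits

I(U;V) = H(U) + H(V) - H(U,V)
  = 1.3250 + 1.3250 - 1.3250
  = 1.3250 bits

I(U;V) = 1.3250 bits > I(X;Y) = 0.3802 bits, so (U, V) has the higher mutual information (stronger dependence).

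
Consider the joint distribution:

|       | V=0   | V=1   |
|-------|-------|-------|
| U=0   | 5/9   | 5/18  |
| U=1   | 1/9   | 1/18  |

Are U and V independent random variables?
Marginal P(U) (row sums):
  P(U=0) = 5/9 + 5/18 = 5/6
  P(U=1) = 1/9 + 1/18 = 1/6
Marginal P(V) (column sums):
  P(V=0) = 5/9 + 1/9 = 2/3
  P(V=1) = 5/18 + 1/18 = 1/3

U and V are independent iff P(U=i,V=j) = P(U=i)·P(V=j) for every cell.
  P(U=0)·P(V=0) = 5/6 × 2/3 = 5/9 = P(U=0,V=0) ✓
  P(U=0)·P(V=1) = 5/6 × 1/3 = 5/18 = P(U=0,V=1) ✓
  P(U=1)·P(V=0) = 1/6 × 2/3 = 1/9 = P(U=1,V=0) ✓
  P(U=1)·P(V=1) = 1/6 × 1/3 = 1/18 = P(U=1,V=1) ✓

Yes, U and V are independent: every cell factors, so I(U;V) = 0 bits.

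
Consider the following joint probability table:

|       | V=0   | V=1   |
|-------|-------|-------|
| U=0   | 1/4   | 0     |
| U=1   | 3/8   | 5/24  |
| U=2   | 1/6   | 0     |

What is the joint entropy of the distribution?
H(U,V) = -Σ P(U,V) log₂ P(U,V), summed over the non-zero cells:
H(U,V) = -[(1/4)·log₂(1/4) + (3/8)·log₂(3/8) + (5/24)·log₂(5/24) + (1/6)·log₂(1/6)]
  = 0.5000 + 0.5306 + 0.4715 + 0.4308
  = 1.9329 bits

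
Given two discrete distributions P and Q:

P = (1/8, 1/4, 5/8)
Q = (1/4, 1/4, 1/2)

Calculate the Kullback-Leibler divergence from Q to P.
D(P||Q) = Σ P(i) log₂(P(i)/Q(i))
  i=0: (1/8) × log₂((1/8)/(1/4)) = (1/8) × log₂(1/2) = -0.1250
  i=1: (1/4) × log₂((1/4)/(1/4)) = (1/4) × log₂(1) = 0.0000
  i=2: (5/8) × log₂((5/8)/(1/2)) = (5/8) × log₂(5/4) = 0.2012
D(P||Q) = -0.1250 + 0.0000 + 0.2012
  = 0.0762 bits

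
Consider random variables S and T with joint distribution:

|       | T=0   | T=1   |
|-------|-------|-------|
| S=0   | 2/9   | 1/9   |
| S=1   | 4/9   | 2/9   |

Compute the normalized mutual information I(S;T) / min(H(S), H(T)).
Marginal P(S) (row sums):
  P(S=0) = 2/9 + 1/9 = 1/3
  P(S=1) = 4/9 + 2/9 = 2/3
Marginal P(T) (column sums):
  P(T=0) = 2/9 + 4/9 = 2/3
  P(T=1) = 1/9 + 2/9 = 1/3

H(S) = -[(1/3)·log₂(1/3) + (2/3)·log₂(2/3)]
  = 0.5283 + 0.3900
  = 0.9183 bits
H(T) = -[(2/3)·log₂(2/3) + (1/3)·log₂(1/3)]
  = 0.3900 + 0.5283
  = 0.9183 bits
H(S,T) = -[(2/9)·log₂(2/9) + (1/9)·log₂(1/9) + (4/9)·log₂(4/9) + (2/9)·log₂(2/9)]
  = 0.4822 + 0.3522 + 0.5200 + 0.4822
  = 1.8366 bits

I(S;T) = H(S) + H(T) - H(S,T)
  = 0.9183 + 0.9183 - 1.8366
  = 0.0000 bits

min(H(S), H(T)) = min(0.9183, 0.9183) = 0.9183 bits
Normalized MI = 0.0000 / 0.9183 = 0.0000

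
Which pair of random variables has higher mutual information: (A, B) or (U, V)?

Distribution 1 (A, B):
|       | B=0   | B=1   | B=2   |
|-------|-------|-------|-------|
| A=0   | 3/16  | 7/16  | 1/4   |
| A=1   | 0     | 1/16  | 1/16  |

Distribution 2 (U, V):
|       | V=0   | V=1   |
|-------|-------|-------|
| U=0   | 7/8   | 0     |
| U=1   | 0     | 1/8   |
Distribution 1 (A, B):
Marginal P(A) (row sums):
  P(A=0) = 3/16 + 7/16 + 1/4 = 7/8
  P(A=1) = 0 + 1/16 + 1/16 = 1/8
Marginal P(B) (column sums):
  P(B=0) = 3/16 + 0 = 3/16
  P(B=1) = 7/16 + 1/16 = 1/2
  P(B=2) = 1/4 + 1/16 = 5/16

H(A) = -[(7/8)·log₂(7/8) + (1/8)·log₂(1/8)]
  = 0.1686 + 0.3750
  = 0.5436 bits
H(B) = -[(3/16)·log₂(3/16) + (1/2)·log₂(1/2) + (5/16)·log₂(5/16)]
  = 0.4528 + 0.5000 + 0.5244
  = 1.4772 bits
H(A,B) = -[(3/16)·log₂(3/16) + (7/16)·log₂(7/16) + (1/4)·log₂(1/4) + (1/16)·log₂(1/16) + (1/16)·log₂(1/16)]
  = 0.4528 + 0.5218 + 0.5000 + 0.2500 + 0.2500
  = 1.9746 bits

I(A;B) = H(A) + H(B) - H(A,B)
  = 0.5436 + 1.4772 - 1.9746
  = 0.0462 bits

Distribution 2 (U, V):
Marginal P(U) (row sums):
  P(U=0) = 7/8 + 0 = 7/8
  P(U=1) = 0 + 1/8 = 1/8
Marginal P(V) (column sums):
  P(V=0) = 7/8 + 0 = 7/8
  P(V=1) = 0 + 1/8 = 1/8

H(U) = -[(7/8)·log₂(7/8) + (1/8)·log₂(1/8)]
  = 0.1686 + 0.3750
  = 0.5436 bits
H(V) = -[(7/8)·log₂(7/8) + (1/8)·log₂(1/8)]
  = 0.1686 + 0.3750
  = 0.5436 bits
H(U,V) = -[(7/8)·log₂(7/8) + (1/8)·log₂(1/8)]
  = 0.1686 + 0.3750
  = 0.5436 bits

I(U;V) = H(U) + H(V) - H(U,V)
  = 0.5436 + 0.5436 - 0.5436
  = 0.5436 bits

I(U;V) = 0.5436 bits > I(A;B) = 0.0462 bits, so (U, V) has the higher mutual information (stronger dependence).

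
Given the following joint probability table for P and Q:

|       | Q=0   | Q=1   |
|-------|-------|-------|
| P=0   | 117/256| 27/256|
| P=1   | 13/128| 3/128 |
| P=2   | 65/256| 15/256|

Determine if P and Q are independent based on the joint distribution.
Marginal P(P) (row sums):
  P(P=0) = 117/256 + 27/256 = 9/16
  P(P=1) = 13/128 + 3/128 = 1/8
  P(P=2) = 65/256 + 15/256 = 5/16
Marginal P(Q) (column sums):
  P(Q=0) = 117/256 + 13/128 + 65/256 = 13/16
  P(Q=1) = 27/256 + 3/128 + 15/256 = 3/16

P and Q are independent iff P(P=i,Q=j) = P(P=i)·P(Q=j) for every cell.
  P(P=0)·P(Q=0) = 9/16 × 13/16 = 117/256 = P(P=0,Q=0) ✓
  P(P=0)·P(Q=1) = 9/16 × 3/16 = 27/256 = P(P=0,Q=1) ✓
  P(P=1)·P(Q=0) = 1/8 × 13/16 = 13/128 = P(P=1,Q=0) ✓
  P(P=1)·P(Q=1) = 1/8 × 3/16 = 3/128 = P(P=1,Q=1) ✓
  P(P=2)·P(Q=0) = 5/16 × 13/16 = 65/256 = P(P=2,Q=0) ✓
  P(P=2)·P(Q=1) = 5/16 × 3/16 = 15/256 = P(P=2,Q=1) ✓

Yes, P and Q are independent: every cell factors, so I(P;Q) = 0 bits.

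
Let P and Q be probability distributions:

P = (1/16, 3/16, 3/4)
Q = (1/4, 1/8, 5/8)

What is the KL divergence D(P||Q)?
D(P||Q) = Σ P(i) log₂(P(i)/Q(i))
  i=0: (1/16) × log₂((1/16)/(1/4)) = (1/16) × log₂(1/4) = -0.1250
  i=1: (3/16) × log₂((3/16)/(1/8)) = (3/16) × log₂(3/2) = 0.1097
  i=2: (3/4) × log₂((3/4)/(5/8)) = (3/4) × log₂(6/5) = 0.1973
D(P||Q) = -0.1250 + 0.1097 + 0.1973
  = 0.1820 bits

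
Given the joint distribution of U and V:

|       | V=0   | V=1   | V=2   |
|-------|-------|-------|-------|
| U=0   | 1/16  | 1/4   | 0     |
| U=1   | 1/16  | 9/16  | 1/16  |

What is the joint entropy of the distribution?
H(U,V) = -Σ P(U,V) log₂ P(U,V), summed over the non-zero cells:
H(U,V) = -[(1/16)·log₂(1/16) + (1/4)·log₂(1/4) + (1/16)·log₂(1/16) + (9/16)·log₂(9/16) + (1/16)·log₂(1/16)]
  = 0.2500 + 0.5000 + 0.2500 + 0.4669 + 0.2500
  = 1.7169 bits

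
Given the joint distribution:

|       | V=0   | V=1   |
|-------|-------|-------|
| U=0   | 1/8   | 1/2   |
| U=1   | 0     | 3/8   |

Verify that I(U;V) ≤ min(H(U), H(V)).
Marginal P(U) (row sums):
  P(U=0) = 1/8 + 1/2 = 5/8
  P(U=1) = 0 + 3/8 = 3/8
Marginal P(V) (column sums):
  P(V=0) = 1/8 + 0 = 1/8
  P(V=1) = 1/2 + 3/8 = 7/8

H(U) = -[(5/8)·log₂(5/8) + (3/8)·log₂(3/8)]
  = 0.4238 + 0.5306
  = 0.9544 bits
H(V) = -[(1/8)·log₂(1/8) + (7/8)·log₂(7/8)]
  = 0.3750 + 0.1686
  = 0.5436 bits
H(U,V) = -[(1/8)·log₂(1/8) + (1/2)·log₂(1/2) + (3/8)·log₂(3/8)]
  = 0.3750 + 0.5000 + 0.5306
  = 1.4056 bits

I(U;V) = H(U) + H(V) - H(U,V)
  = 0.9544 + 0.5436 - 1.4056
  = 0.0924 bits

min(H(U), H(V)) = min(0.9544, 0.5436) = 0.5436 bits
Since 0.0924 ≤ 0.5436, the bound is satisfied ✓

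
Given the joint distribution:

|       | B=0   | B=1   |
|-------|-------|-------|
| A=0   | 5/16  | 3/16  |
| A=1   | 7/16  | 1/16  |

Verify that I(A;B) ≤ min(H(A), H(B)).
Marginal P(A) (row sums):
  P(A=0) = 5/16 + 3/16 = 1/2
  P(A=1) = 7/16 + 1/16 = 1/2
Marginal P(B) (column sums):
  P(B=0) = 5/16 + 7/16 = 3/4
  P(B=1) = 3/16 + 1/16 = 1/4

H(A) = -[(1/2)·log₂(1/2) + (1/2)·log₂(1/2)]
  = 0.5000 + 0.5000
  = 1.0000 bits
H(B) = -[(3/4)·log₂(3/4) + (1/4)·log₂(1/4)]
  = 0.3113 + 0.5000
  = 0.8113 bits
H(A,B) = -[(5/16)·log₂(5/16) + (3/16)·log₂(3/16) + (7/16)·log₂(7/16) + (1/16)·log₂(1/16)]
  = 0.5244 + 0.4528 + 0.5218 + 0.2500
  = 1.7490 bits

I(A;B) = H(A) + H(B) - H(A,B)
  = 1.0000 + 0.8113 - 1.7490
  = 0.0623 bits

min(H(A), H(B)) = min(1.0000, 0.8113) = 0.8113 bits
Since 0.0623 ≤ 0.8113, the bound is satisfied ✓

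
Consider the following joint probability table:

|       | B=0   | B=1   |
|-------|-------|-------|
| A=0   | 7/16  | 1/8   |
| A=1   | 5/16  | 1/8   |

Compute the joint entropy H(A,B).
H(A,B) = -Σ P(A,B) log₂ P(A,B), summed over the non-zero cells:
H(A,B) = -[(7/16)·log₂(7/16) + (1/8)·log₂(1/8) + (5/16)·log₂(5/16) + (1/8)·log₂(1/8)]
  = 0.5218 + 0.3750 + 0.5244 + 0.3750
  = 1.7962 bits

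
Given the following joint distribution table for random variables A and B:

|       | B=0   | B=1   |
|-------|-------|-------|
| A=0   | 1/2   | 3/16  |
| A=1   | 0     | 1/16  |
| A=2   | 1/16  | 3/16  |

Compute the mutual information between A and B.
Marginal P(A) (row sums):
  P(A=0) = 1/2 + 3/16 = 11/16
  P(A=1) = 0 + 1/16 = 1/16
  P(A=2) = 1/16 + 3/16 = 1/4
Marginal P(B) (column sums):
  P(B=0) = 1/2 + 0 + 1/16 = 9/16
  P(B=1) = 3/16 + 1/16 + 3/16 = 7/16

H(A) = -[(11/16)·log₂(11/16) + (1/16)·log₂(1/16) + (1/4)·log₂(1/4)]
  = 0.3716 + 0.2500 + 0.5000
  = 1.1216 bits
H(B) = -[(9/16)·log₂(9/16) + (7/16)·log₂(7/16)]
  = 0.4669 + 0.5218
  = 0.9887 bits
H(A,B) = -[(1/2)·log₂(1/2) + (3/16)·log₂(3/16) + (1/16)·log₂(1/16) + (1/16)·log₂(1/16) + (3/16)·log₂(3/16)]
  = 0.5000 + 0.4528 + 0.2500 + 0.2500 + 0.4528
  = 1.9056 bits

I(A;B) = H(A) + H(B) - H(A,B)
  = 1.1216 + 0.9887 - 1.9056
  = 0.2047 bits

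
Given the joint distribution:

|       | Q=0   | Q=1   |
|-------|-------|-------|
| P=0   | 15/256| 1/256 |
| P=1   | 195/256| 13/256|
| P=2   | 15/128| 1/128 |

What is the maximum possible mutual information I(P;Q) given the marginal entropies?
The upper bound on mutual information is I(P;Q) ≤ min(H(P), H(Q)).

Marginal P(P) (row sums):
  P(P=0) = 15/256 + 1/256 = 1/16
  P(P=1) = 195/256 + 13/256 = 13/16
  P(P=2) = 15/128 + 1/128 = 1/8
Marginal P(Q) (column sums):
  P(Q=0) = 15/256 + 195/256 + 15/128 = 15/16
  P(Q=1) = 1/256 + 13/256 + 1/128 = 1/16

H(P) = -[(1/16)·log₂(1/16) + (13/16)·log₂(13/16) + (1/8)·log₂(1/8)]
  = 0.2500 + 0.2434 + 0.3750
  = 0.8684 bits
H(Q) = -[(15/16)·log₂(15/16) + (1/16)·log₂(1/16)]
  = 0.0873 + 0.2500
  = 0.3373 bits

Maximum possible I(P;Q) = min(0.8684, 0.3373) = 0.3373 bits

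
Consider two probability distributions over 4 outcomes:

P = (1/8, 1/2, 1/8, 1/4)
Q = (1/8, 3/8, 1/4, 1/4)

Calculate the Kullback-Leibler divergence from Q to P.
D(P||Q) = Σ P(i) log₂(P(i)/Q(i))
  i=0: (1/8) × log₂((1/8)/(1/8)) = (1/8) × log₂(1) = 0.0000
  i=1: (1/2) × log₂((1/2)/(3/8)) = (1/2) × log₂(4/3) = 0.2075
  i=2: (1/8) × log₂((1/8)/(1/4)) = (1/8) × log₂(1/2) = -0.1250
  i=3: (1/4) × log₂((1/4)/(1/4)) = (1/4) × log₂(1) = 0.0000
D(P||Q) = 0.0000 + 0.2075 - 0.1250 + 0.0000
  = 0.0825 bits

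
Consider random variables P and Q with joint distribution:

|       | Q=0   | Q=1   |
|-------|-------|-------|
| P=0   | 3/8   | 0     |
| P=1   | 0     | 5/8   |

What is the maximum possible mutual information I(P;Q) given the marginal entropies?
The upper bound on mutual information is I(P;Q) ≤ min(H(P), H(Q)).

Marginal P(P) (row sums):
  P(P=0) = 3/8 + 0 = 3/8
  P(P=1) = 0 + 5/8 = 5/8
Marginal P(Q) (column sums):
  P(Q=0) = 3/8 + 0 = 3/8
  P(Q=1) = 0 + 5/8 = 5/8

H(P) = -[(3/8)·log₂(3/8) + (5/8)·log₂(5/8)]
  = 0.5306 + 0.4238
  = 0.9544 bits
H(Q) = -[(3/8)·log₂(3/8) + (5/8)·log₂(5/8)]
  = 0.5306 + 0.4238
  = 0.9544 bits

Maximum possible I(P;Q) = min(0.9544, 0.9544) = 0.9544 bits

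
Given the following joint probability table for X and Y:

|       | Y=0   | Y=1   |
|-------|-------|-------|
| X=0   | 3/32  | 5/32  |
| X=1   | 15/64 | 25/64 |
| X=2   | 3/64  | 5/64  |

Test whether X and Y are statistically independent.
Marginal P(X) (row sums):
  P(X=0) = 3/32 + 5/32 = 1/4
  P(X=1) = 15/64 + 25/64 = 5/8
  P(X=2) = 3/64 + 5/64 = 1/8
Marginal P(Y) (column sums):
  P(Y=0) = 3/32 + 15/64 + 3/64 = 3/8
  P(Y=1) = 5/32 + 25/64 + 5/64 = 5/8

X and Y are independent iff P(X=i,Y=j) = P(X=i)·P(Y=j) for every cell.
  P(X=0)·P(Y=0) = 1/4 × 3/8 = 3/32 = P(X=0,Y=0) ✓
  P(X=0)·P(Y=1) = 1/4 × 5/8 = 5/32 = P(X=0,Y=1) ✓
  P(X=1)·P(Y=0) = 5/8 × 3/8 = 15/64 = P(X=1,Y=0) ✓
  P(X=1)·P(Y=1) = 5/8 × 5/8 = 25/64 = P(X=1,Y=1) ✓
  P(X=2)·P(Y=0) = 1/8 × 3/8 = 3/64 = P(X=2,Y=0) ✓
  P(X=2)·P(Y=1) = 1/8 × 5/8 = 5/64 = P(X=2,Y=1) ✓

Yes, X and Y are independent: every cell factors, so I(X;Y) = 0 bits.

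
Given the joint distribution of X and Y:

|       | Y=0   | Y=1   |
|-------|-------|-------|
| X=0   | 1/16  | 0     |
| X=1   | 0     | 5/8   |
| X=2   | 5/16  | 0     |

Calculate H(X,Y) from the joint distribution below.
H(X,Y) = -Σ P(X,Y) log₂ P(X,Y), summed over the non-zero cells:
H(X,Y) = -[(1/16)·log₂(1/16) + (5/8)·log₂(5/8) + (5/16)·log₂(5/16)]
  = 0.2500 + 0.4238 + 0.5244
  = 1.1982 bits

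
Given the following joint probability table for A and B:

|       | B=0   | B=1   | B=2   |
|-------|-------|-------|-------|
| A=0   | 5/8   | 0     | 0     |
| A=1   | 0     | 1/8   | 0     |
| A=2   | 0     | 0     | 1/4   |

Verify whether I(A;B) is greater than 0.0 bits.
Marginal P(A) (row sums):
  P(A=0) = 5/8 + 0 + 0 = 5/8
  P(A=1) = 0 + 1/8 + 0 = 1/8
  P(A=2) = 0 + 0 + 1/4 = 1/4
Marginal P(B) (column sums):
  P(B=0) = 5/8 + 0 + 0 = 5/8
  P(B=1) = 0 + 1/8 + 0 = 1/8
  P(B=2) = 0 + 0 + 1/4 = 1/4

H(A) = -[(5/8)·log₂(5/8) + (1/8)·log₂(1/8) + (1/4)·log₂(1/4)]
  = 0.4238 + 0.3750 + 0.5000
  = 1.2988 bits
H(B) = -[(5/8)·log₂(5/8) + (1/8)·log₂(1/8) + (1/4)·log₂(1/4)]
  = 0.4238 + 0.3750 + 0.5000
  = 1.2988 bits
H(A,B) = -[(5/8)·log₂(5/8) + (1/8)·log₂(1/8) + (1/4)·log₂(1/4)]
  = 0.4238 + 0.3750 + 0.5000
  = 1.2988 bits

I(A;B) = H(A) + H(B) - H(A,B)
  = 1.2988 + 1.2988 - 1.2988
  = 1.2988 bits

Yes. I(A;B) = 1.2988 bits, which is > 0.0 bits.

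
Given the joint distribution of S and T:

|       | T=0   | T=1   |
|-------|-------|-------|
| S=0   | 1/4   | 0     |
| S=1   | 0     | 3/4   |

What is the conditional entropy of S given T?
Marginal P(T) (column sums):
  P(T=0) = 1/4 + 0 = 1/4
  P(T=1) = 0 + 3/4 = 3/4

H(S|T) = -Σ P(S,T)·log₂ P(S|T), where P(S|T) = P(S,T) / P(T)
  (cells with P(S,T) = 0 contribute 0)
  (S=0,T=0): P(S|T) = (1/4)/(1/4) = 1;  -(1/4)·log₂(1) = 0.0000
  (S=1,T=1): P(S|T) = (3/4)/(3/4) = 1;  -(3/4)·log₂(1) = 0.0000
H(S|T) = 0.0000 + 0.0000
  = 0.0000 bits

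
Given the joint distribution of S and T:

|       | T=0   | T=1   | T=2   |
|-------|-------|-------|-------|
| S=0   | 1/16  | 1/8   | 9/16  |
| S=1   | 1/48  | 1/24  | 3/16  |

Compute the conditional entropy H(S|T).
Marginal P(T) (column sums):
  P(T=0) = 1/16 + 1/48 = 1/12
  P(T=1) = 1/8 + 1/24 = 1/6
  P(T=2) = 9/16 + 3/16 = 3/4

H(S|T) = -Σ P(S,T)·log₂ P(S|T), where P(S|T) = P(S,T) / P(T)
  (S=0,T=0): P(S|T) = (1/16)/(1/12) = 3/4;  -(1/16)·log₂(3/4) = 0.0259
  (S=0,T=1): P(S|T) = (1/8)/(1/6) = 3/4;  -(1/8)·log₂(3/4) = 0.0519
  (S=0,T=2): P(S|T) = (9/16)/(3/4) = 3/4;  -(9/16)·log₂(3/4) = 0.2335
  (S=1,T=0): P(S|T) = (1/48)/(1/12) = 1/4;  -(1/48)·log₂(1/4) = 0.0417
  (S=1,T=1): P(S|T) = (1/24)/(1/6) = 1/4;  -(1/24)·log₂(1/4) = 0.0833
  (S=1,T=2): P(S|T) = (3/16)/(3/4) = 1/4;  -(3/16)·log₂(1/4) = 0.3750
H(S|T) = 0.0259 + 0.0519 + 0.2335 + 0.0417 + 0.0833 + 0.3750
  = 0.8113 bits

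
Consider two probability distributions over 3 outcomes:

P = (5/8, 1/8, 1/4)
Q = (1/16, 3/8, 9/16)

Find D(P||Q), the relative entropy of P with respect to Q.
D(P||Q) = Σ P(i) log₂(P(i)/Q(i))
  i=0: (5/8) × log₂((5/8)/(1/16)) = (5/8) × log₂(10) = 2.0762
  i=1: (1/8) × log₂((1/8)/(3/8)) = (1/8) × log₂(1/3) = -0.1981
  i=2: (1/4) × log₂((1/4)/(9/16)) = (1/4) × log₂(4/9) = -0.2925
D(P||Q) = 2.0762 - 0.1981 - 0.2925
  = 1.5856 bits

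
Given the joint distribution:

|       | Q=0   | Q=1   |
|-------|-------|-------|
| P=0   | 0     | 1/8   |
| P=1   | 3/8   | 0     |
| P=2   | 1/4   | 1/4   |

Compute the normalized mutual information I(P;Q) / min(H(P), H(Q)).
Marginal P(P) (row sums):
  P(P=0) = 0 + 1/8 = 1/8
  P(P=1) = 3/8 + 0 = 3/8
  P(P=2) = 1/4 + 1/4 = 1/2
Marginal P(Q) (column sums):
  P(Q=0) = 0 + 3/8 + 1/4 = 5/8
  P(Q=1) = 1/8 + 0 + 1/4 = 3/8

H(P) = -[(1/8)·log₂(1/8) + (3/8)·log₂(3/8) + (1/2)·log₂(1/2)]
  = 0.3750 + 0.5306 + 0.5000
  = 1.4056 bits
H(Q) = -[(5/8)·log₂(5/8) + (3/8)·log₂(3/8)]
  = 0.4238 + 0.5306
  = 0.9544 bits
H(P,Q) = -[(1/8)·log₂(1/8) + (3/8)·log₂(3/8) + (1/4)·log₂(1/4) + (1/4)·log₂(1/4)]
  = 0.3750 + 0.5306 + 0.5000 + 0.5000
  = 1.9056 bits

I(P;Q) = H(P) + H(Q) - H(P,Q)
  = 1.4056 + 0.9544 - 1.9056
  = 0.4544 bits

min(H(P), H(Q)) = min(1.4056, 0.9544) = 0.9544 bits
Normalized MI = 0.4544 / 0.9544 = 0.4761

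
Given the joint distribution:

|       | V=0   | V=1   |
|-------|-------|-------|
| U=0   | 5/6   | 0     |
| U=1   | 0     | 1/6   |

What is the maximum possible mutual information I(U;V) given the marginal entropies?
The upper bound on mutual information is I(U;V) ≤ min(H(U), H(V)).

Marginal P(U) (row sums):
  P(U=0) = 5/6 + 0 = 5/6
  P(U=1) = 0 + 1/6 = 1/6
Marginal P(V) (column sums):
  P(V=0) = 5/6 + 0 = 5/6
  P(V=1) = 0 + 1/6 = 1/6

H(U) = -[(5/6)·log₂(5/6) + (1/6)·log₂(1/6)]
  = 0.2192 + 0.4308
  = 0.6500 bits
H(V) = -[(5/6)·log₂(5/6) + (1/6)·log₂(1/6)]
  = 0.2192 + 0.4308
  = 0.6500 bits

Maximum possible I(U;V) = min(0.6500, 0.6500) = 0.6500 bits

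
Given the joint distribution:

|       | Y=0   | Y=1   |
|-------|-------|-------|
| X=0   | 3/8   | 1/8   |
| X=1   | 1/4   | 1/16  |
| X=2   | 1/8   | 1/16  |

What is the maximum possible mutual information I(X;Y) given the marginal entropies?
The upper bound on mutual information is I(X;Y) ≤ min(H(X), H(Y)).

Marginal P(X) (row sums):
  P(X=0) = 3/8 + 1/8 = 1/2
  P(X=1) = 1/4 + 1/16 = 5/16
  P(X=2) = 1/8 + 1/16 = 3/16
Marginal P(Y) (column sums):
  P(Y=0) = 3/8 + 1/4 + 1/8 = 3/4
  P(Y=1) = 1/8 + 1/16 + 1/16 = 1/4

H(X) = -[(1/2)·log₂(1/2) + (5/16)·log₂(5/16) + (3/16)·log₂(3/16)]
  = 0.5000 + 0.5244 + 0.4528
  = 1.4772 bits
H(Y) = -[(3/4)·log₂(3/4) + (1/4)·log₂(1/4)]
  = 0.3113 + 0.5000
  = 0.8113 bits

Maximum possible I(X;Y) = min(1.4772, 0.8113) = 0.8113 bits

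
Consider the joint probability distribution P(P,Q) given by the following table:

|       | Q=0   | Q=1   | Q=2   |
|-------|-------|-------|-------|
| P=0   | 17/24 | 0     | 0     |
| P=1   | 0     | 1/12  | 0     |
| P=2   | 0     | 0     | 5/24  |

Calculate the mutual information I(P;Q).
Marginal P(P) (row sums):
  P(P=0) = 17/24 + 0 + 0 = 17/24
  P(P=1) = 0 + 1/12 + 0 = 1/12
  P(P=2) = 0 + 0 + 5/24 = 5/24
Marginal P(Q) (column sums):
  P(Q=0) = 17/24 + 0 + 0 = 17/24
  P(Q=1) = 0 + 1/12 + 0 = 1/12
  P(Q=2) = 0 + 0 + 5/24 = 5/24

H(P) = -[(17/24)·log₂(17/24) + (1/12)·log₂(1/12) + (5/24)·log₂(5/24)]
  = 0.3524 + 0.2987 + 0.4715
  = 1.1226 bits
H(Q) = -[(17/24)·log₂(17/24) + (1/12)·log₂(1/12) + (5/24)·log₂(5/24)]
  = 0.3524 + 0.2987 + 0.4715
  = 1.1226 bits
H(P,Q) = -[(17/24)·log₂(17/24) + (1/12)·log₂(1/12) + (5/24)·log₂(5/24)]
  = 0.3524 + 0.2987 + 0.4715
  = 1.1226 bits

I(P;Q) = H(P) + H(Q) - H(P,Q)
  = 1.1226 + 1.1226 - 1.1226
  = 1.1226 bits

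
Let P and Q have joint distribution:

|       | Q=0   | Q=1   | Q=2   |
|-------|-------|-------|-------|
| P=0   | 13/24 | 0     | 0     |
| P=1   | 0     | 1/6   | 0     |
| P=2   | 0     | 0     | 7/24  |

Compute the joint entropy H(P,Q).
H(P,Q) = -Σ P(P,Q) log₂ P(P,Q), summed over the non-zero cells:
H(P,Q) = -[(13/24)·log₂(13/24) + (1/6)·log₂(1/6) + (7/24)·log₂(7/24)]
  = 0.4791 + 0.4308 + 0.5185
  = 1.4284 bits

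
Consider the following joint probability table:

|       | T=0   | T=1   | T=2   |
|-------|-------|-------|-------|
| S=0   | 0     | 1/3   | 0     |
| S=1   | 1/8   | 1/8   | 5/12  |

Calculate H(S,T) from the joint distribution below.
H(S,T) = -Σ P(S,T) log₂ P(S,T), summed over the non-zero cells:
H(S,T) = -[(1/3)·log₂(1/3) + (1/8)·log₂(1/8) + (1/8)·log₂(1/8) + (5/12)·log₂(5/12)]
  = 0.5283 + 0.3750 + 0.3750 + 0.5263
  = 1.8046 bits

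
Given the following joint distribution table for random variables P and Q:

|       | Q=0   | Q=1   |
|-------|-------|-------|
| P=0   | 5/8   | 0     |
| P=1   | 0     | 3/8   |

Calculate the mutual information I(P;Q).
Marginal P(P) (row sums):
  P(P=0) = 5/8 + 0 = 5/8
  P(P=1) = 0 + 3/8 = 3/8
Marginal P(Q) (column sums):
  P(Q=0) = 5/8 + 0 = 5/8
  P(Q=1) = 0 + 3/8 = 3/8

H(P) = -[(5/8)·log₂(5/8) + (3/8)·log₂(3/8)]
  = 0.4238 + 0.5306
  = 0.9544 bits
H(Q) = -[(5/8)·log₂(5/8) + (3/8)·log₂(3/8)]
  = 0.4238 + 0.5306
  = 0.9544 bits
H(P,Q) = -[(5/8)·log₂(5/8) + (3/8)·log₂(3/8)]
  = 0.4238 + 0.5306
  = 0.9544 bits

I(P;Q) = H(P) + H(Q) - H(P,Q)
  = 0.9544 + 0.9544 - 0.9544
  = 0.9544 bits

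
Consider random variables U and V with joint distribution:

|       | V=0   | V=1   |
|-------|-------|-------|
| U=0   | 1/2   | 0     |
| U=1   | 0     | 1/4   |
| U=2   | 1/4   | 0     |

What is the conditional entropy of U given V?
Marginal P(V) (column sums):
  P(V=0) = 1/2 + 0 + 1/4 = 3/4
  P(V=1) = 0 + 1/4 + 0 = 1/4

H(U|V) = -Σ P(U,V)·log₂ P(U|V), where P(U|V) = P(U,V) / P(V)
  (cells with P(U,V) = 0 contribute 0)
  (U=0,V=0): P(U|V) = (1/2)/(3/4) = 2/3;  -(1/2)·log₂(2/3) = 0.2925
  (U=1,V=1): P(U|V) = (1/4)/(1/4) = 1;  -(1/4)·log₂(1) = 0.0000
  (U=2,V=0): P(U|V) = (1/4)/(3/4) = 1/3;  -(1/4)·log₂(1/3) = 0.3962
H(U|V) = 0.2925 + 0.0000 + 0.3962
  = 0.6887 bits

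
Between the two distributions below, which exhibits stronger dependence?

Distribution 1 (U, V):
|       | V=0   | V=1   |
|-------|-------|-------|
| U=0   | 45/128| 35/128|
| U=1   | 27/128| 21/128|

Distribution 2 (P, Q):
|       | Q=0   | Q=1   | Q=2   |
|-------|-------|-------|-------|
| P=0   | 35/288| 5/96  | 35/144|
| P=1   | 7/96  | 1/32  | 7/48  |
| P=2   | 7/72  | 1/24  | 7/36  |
Distribution 1 (U, V):
Marginal P(U) (row sums):
  P(U=0) = 45/128 + 35/128 = 5/8
  P(U=1) = 27/128 + 21/128 = 3/8
Marginal P(V) (column sums):
  P(V=0) = 45/128 + 27/128 = 9/16
  P(V=1) = 35/128 + 21/128 = 7/16

H(U) = -[(5/8)·log₂(5/8) + (3/8)·log₂(3/8)]
  = 0.4238 + 0.5306
  = 0.9544 bits
H(V) = -[(9/16)·log₂(9/16) + (7/16)·log₂(7/16)]
  = 0.4669 + 0.5218
  = 0.9887 bits
H(U,V) = -[(45/128)·log₂(45/128) + (35/128)·log₂(35/128) + (27/128)·log₂(27/128) + (21/128)·log₂(21/128)]
  = 0.5302 + 0.5115 + 0.4736 + 0.4278
  = 1.9431 bits

I(U;V) = H(U) + H(V) - H(U,V)
  = 0.9544 + 0.9887 - 1.9431
  = 0.0000 bits

Distribution 2 (P, Q):
Marginal P(P) (row sums):
  P(P=0) = 35/288 + 5/96 + 35/144 = 5/12
  P(P=1) = 7/96 + 1/32 + 7/48 = 1/4
  P(P=2) = 7/72 + 1/24 + 7/36 = 1/3
Marginal P(Q) (column sums):
  P(Q=0) = 35/288 + 7/96 + 7/72 = 7/24
  P(Q=1) = 5/96 + 1/32 + 1/24 = 1/8
  P(Q=2) = 35/144 + 7/48 + 7/36 = 7/12

H(P) = -[(5/12)·log₂(5/12) + (1/4)·log₂(1/4) + (1/3)·log₂(1/3)]
  = 0.5263 + 0.5000 + 0.5283
  = 1.5546 bits
H(Q) = -[(7/24)·log₂(7/24) + (1/8)·log₂(1/8) + (7/12)·log₂(7/12)]
  = 0.5185 + 0.3750 + 0.4536
  = 1.3471 bits
H(P,Q) = -[(35/288)·log₂(35/288) + (5/96)·log₂(5/96) + (35/144)·log₂(35/144) + (7/96)·log₂(7/96) + (1/32)·log₂(1/32) + (7/48)·log₂(7/48) + (7/72)·log₂(7/72) + (1/24)·log₂(1/24) + (7/36)·log₂(7/36)]
  = 0.3695 + 0.2220 + 0.4960 + 0.2755 + 0.1563 + 0.4051 + 0.3269 + 0.1910 + 0.4594
  = 2.9017 bits

I(P;Q) = H(P) + H(Q) - H(P,Q)
  = 1.5546 + 1.3471 - 2.9017
  = 0.0000 bits

Both joint tables factor as the product of their marginals, so I(U;V) = I(P;Q) = 0 bits: neither is larger (both pairs are independent).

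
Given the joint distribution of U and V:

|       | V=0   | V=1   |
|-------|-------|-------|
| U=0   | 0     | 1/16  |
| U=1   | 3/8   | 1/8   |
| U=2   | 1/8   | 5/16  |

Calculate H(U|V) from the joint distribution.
Marginal P(V) (column sums):
  P(V=0) = 0 + 3/8 + 1/8 = 1/2
  P(V=1) = 1/16 + 1/8 + 5/16 = 1/2

H(U|V) = -Σ P(U,V)·log₂ P(U|V), where P(U|V) = P(U,V) / P(V)
  (cells with P(U,V) = 0 contribute 0)
  (U=0,V=1): P(U|V) = (1/16)/(1/2) = 1/8;  -(1/16)·log₂(1/8) = 0.1875
  (U=1,V=0): P(U|V) = (3/8)/(1/2) = 3/4;  -(3/8)·log₂(3/4) = 0.1556
  (U=1,V=1): P(U|V) = (1/8)/(1/2) = 1/4;  -(1/8)·log₂(1/4) = 0.2500
  (U=2,V=0): P(U|V) = (1/8)/(1/2) = 1/4;  -(1/8)·log₂(1/4) = 0.2500
  (U=2,V=1): P(U|V) = (5/16)/(1/2) = 5/8;  -(5/16)·log₂(5/8) = 0.2119
H(U|V) = 0.1875 + 0.1556 + 0.2500 + 0.2500 + 0.2119
  = 1.0550 bits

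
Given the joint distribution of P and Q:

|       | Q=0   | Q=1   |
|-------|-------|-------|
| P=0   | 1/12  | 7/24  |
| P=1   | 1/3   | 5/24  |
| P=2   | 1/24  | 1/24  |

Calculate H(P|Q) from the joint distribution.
Marginal P(Q) (column sums):
  P(Q=0) = 1/12 + 1/3 + 1/24 = 11/24
  P(Q=1) = 7/24 + 5/24 + 1/24 = 13/24

H(P|Q) = -Σ P(P,Q)·log₂ P(P|Q), where P(P|Q) = P(P,Q) / P(Q)
  (P=0,Q=0): P(P|Q) = (1/12)/(11/24) = 2/11;  -(1/12)·log₂(2/11) = 0.2050
  (P=0,Q=1): P(P|Q) = (7/24)/(13/24) = 7/13;  -(7/24)·log₂(7/13) = 0.2605
  (P=1,Q=0): P(P|Q) = (1/3)/(11/24) = 8/11;  -(1/3)·log₂(8/11) = 0.1531
  (P=1,Q=1): P(P|Q) = (5/24)/(13/24) = 5/13;  -(5/24)·log₂(5/13) = 0.2872
  (P=2,Q=0): P(P|Q) = (1/24)/(11/24) = 1/11;  -(1/24)·log₂(1/11) = 0.1441
  (P=2,Q=1): P(P|Q) = (1/24)/(13/24) = 1/13;  -(1/24)·log₂(1/13) = 0.1542
H(P|Q) = 0.2050 + 0.2605 + 0.1531 + 0.2872 + 0.1441 + 0.1542
  = 1.2041 bits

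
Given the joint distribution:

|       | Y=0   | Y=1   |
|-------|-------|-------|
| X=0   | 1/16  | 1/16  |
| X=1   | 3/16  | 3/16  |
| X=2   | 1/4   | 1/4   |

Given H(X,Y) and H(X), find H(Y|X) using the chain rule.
From the chain rule: H(X,Y) = H(X) + H(Y|X)
Therefore: H(Y|X) = H(X,Y) - H(X)

H(X,Y) = -[(1/16)·log₂(1/16) + (1/16)·log₂(1/16) + (3/16)·log₂(3/16) + (3/16)·log₂(3/16) + (1/4)·log₂(1/4) + (1/4)·log₂(1/4)]
  = 0.2500 + 0.2500 + 0.4528 + 0.4528 + 0.5000 + 0.5000
  = 2.4056 bits
Marginal P(X) (row sums):
  P(X=0) = 1/16 + 1/16 = 1/8
  P(X=1) = 3/16 + 3/16 = 3/8
  P(X=2) = 1/4 + 1/4 = 1/2
H(X) = -[(1/8)·log₂(1/8) + (3/8)·log₂(3/8) + (1/2)·log₂(1/2)]
  = 0.3750 + 0.5306 + 0.5000
  = 1.4056 bits

H(Y|X) = 2.4056 - 1.4056 = 1.0000 bits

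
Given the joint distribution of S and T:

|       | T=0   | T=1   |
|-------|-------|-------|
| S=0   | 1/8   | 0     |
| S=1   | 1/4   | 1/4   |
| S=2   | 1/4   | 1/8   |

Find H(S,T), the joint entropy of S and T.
H(S,T) = -Σ P(S,T) log₂ P(S,T), summed over the non-zero cells:
H(S,T) = -[(1/8)·log₂(1/8) + (1/4)·log₂(1/4) + (1/4)·log₂(1/4) + (1/4)·log₂(1/4) + (1/8)·log₂(1/8)]
  = 0.3750 + 0.5000 + 0.5000 + 0.5000 + 0.3750
  = 2.2500 bits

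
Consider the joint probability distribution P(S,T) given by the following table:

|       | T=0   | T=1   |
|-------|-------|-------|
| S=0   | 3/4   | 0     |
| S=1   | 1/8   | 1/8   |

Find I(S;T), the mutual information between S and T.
Marginal P(S) (row sums):
  P(S=0) = 3/4 + 0 = 3/4
  P(S=1) = 1/8 + 1/8 = 1/4
Marginal P(T) (column sums):
  P(T=0) = 3/4 + 1/8 = 7/8
  P(T=1) = 0 + 1/8 = 1/8

H(S) = -[(3/4)·log₂(3/4) + (1/4)·log₂(1/4)]
  = 0.3113 + 0.5000
  = 0.8113 bits
H(T) = -[(7/8)·log₂(7/8) + (1/8)·log₂(1/8)]
  = 0.1686 + 0.3750
  = 0.5436 bits
H(S,T) = -[(3/4)·log₂(3/4) + (1/8)·log₂(1/8) + (1/8)·log₂(1/8)]
  = 0.3113 + 0.3750 + 0.3750
  = 1.0613 bits

I(S;T) = H(S) + H(T) - H(S,T)
  = 0.8113 + 0.5436 - 1.0613
  = 0.2936 bits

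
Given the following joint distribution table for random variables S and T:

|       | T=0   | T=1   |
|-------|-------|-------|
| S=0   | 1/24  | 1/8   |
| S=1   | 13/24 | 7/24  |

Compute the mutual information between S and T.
Marginal P(S) (row sums):
  P(S=0) = 1/24 + 1/8 = 1/6
  P(S=1) = 13/24 + 7/24 = 5/6
Marginal P(T) (column sums):
  P(T=0) = 1/24 + 13/24 = 7/12
  P(T=1) = 1/8 + 7/24 = 5/12

H(S) = -[(1/6)·log₂(1/6) + (5/6)·log₂(5/6)]
  = 0.4308 + 0.2192
  = 0.6500 bits
H(T) = -[(7/12)·log₂(7/12) + (5/12)·log₂(5/12)]
  = 0.4536 + 0.5263
  = 0.9799 bits
H(S,T) = -[(1/24)·log₂(1/24) + (1/8)·log₂(1/8) + (13/24)·log₂(13/24) + (7/24)·log₂(7/24)]
  = 0.1910 + 0.3750 + 0.4791 + 0.5185
  = 1.5636 bits

I(S;T) = H(S) + H(T) - H(S,T)
  = 0.6500 + 0.9799 - 1.5636
  = 0.0663 bits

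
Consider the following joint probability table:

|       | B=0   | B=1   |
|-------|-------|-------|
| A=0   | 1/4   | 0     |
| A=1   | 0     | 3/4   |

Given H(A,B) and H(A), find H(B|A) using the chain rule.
From the chain rule: H(A,B) = H(A) + H(B|A)
Therefore: H(B|A) = H(A,B) - H(A)

H(A,B) = -[(1/4)·log₂(1/4) + (3/4)·log₂(3/4)]
  = 0.5000 + 0.3113
  = 0.8113 bits
Marginal P(A) (row sums):
  P(A=0) = 1/4 + 0 = 1/4
  P(A=1) = 0 + 3/4 = 3/4
H(A) = -[(1/4)·log₂(1/4) + (3/4)·log₂(3/4)]
  = 0.5000 + 0.3113
  = 0.8113 bits

H(B|A) = 0.8113 - 0.8113 = 0.0000 bits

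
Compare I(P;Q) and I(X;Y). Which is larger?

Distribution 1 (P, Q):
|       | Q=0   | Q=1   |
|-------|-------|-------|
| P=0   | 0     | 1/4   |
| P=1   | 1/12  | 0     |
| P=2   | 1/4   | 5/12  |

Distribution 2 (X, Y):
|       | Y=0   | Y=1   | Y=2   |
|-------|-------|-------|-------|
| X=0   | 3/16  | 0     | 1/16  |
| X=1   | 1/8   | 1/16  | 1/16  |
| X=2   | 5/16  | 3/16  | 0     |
Distribution 1 (P, Q):
Marginal P(P) (row sums):
  P(P=0) = 0 + 1/4 = 1/4
  P(P=1) = 1/12 + 0 = 1/12
  P(P=2) = 1/4 + 5/12 = 2/3
Marginal P(Q) (column sums):
  P(Q=0) = 0 + 1/12 + 1/4 = 1/3
  P(Q=1) = 1/4 + 0 + 5/12 = 2/3

H(P) = -[(1/4)·log₂(1/4) + (1/12)·log₂(1/12) + (2/3)·log₂(2/3)]
  = 0.5000 + 0.2987 + 0.3900
  = 1.1887 bits
H(Q) = -[(1/3)·log₂(1/3) + (2/3)·log₂(2/3)]
  = 0.5283 + 0.3900
  = 0.9183 bits
H(P,Q) = -[(1/4)·log₂(1/4) + (1/12)·log₂(1/12) + (1/4)·log₂(1/4) + (5/12)·log₂(5/12)]
  = 0.5000 + 0.2987 + 0.5000 + 0.5263
  = 1.8250 bits

I(P;Q) = H(P) + H(Q) - H(P,Q)
  = 1.1887 + 0.9183 - 1.8250
  = 0.2820 bits

Distribution 2 (X, Y):
Marginal P(X) (row sums):
  P(X=0) = 3/16 + 0 + 1/16 = 1/4
  P(X=1) = 1/8 + 1/16 + 1/16 = 1/4
  P(X=2) = 5/16 + 3/16 + 0 = 1/2
Marginal P(Y) (column sums):
  P(Y=0) = 3/16 + 1/8 + 5/16 = 5/8
  P(Y=1) = 0 + 1/16 + 3/16 = 1/4
  P(Y=2) = 1/16 + 1/16 + 0 = 1/8

H(X) = -[(1/4)·log₂(1/4) + (1/4)·log₂(1/4) + (1/2)·log₂(1/2)]
  = 0.5000 + 0.5000 + 0.5000
  = 1.5000 bits
H(Y) = -[(5/8)·log₂(5/8) + (1/4)·log₂(1/4) + (1/8)·log₂(1/8)]
  = 0.4238 + 0.5000 + 0.3750
  = 1.2988 bits
H(X,Y) = -[(3/16)·log₂(3/16) + (1/16)·log₂(1/16) + (1/8)·log₂(1/8) + (1/16)·log₂(1/16) + (1/16)·log₂(1/16) + (5/16)·log₂(5/16) + (3/16)·log₂(3/16)]
  = 0.4528 + 0.2500 + 0.3750 + 0.2500 + 0.2500 + 0.5244 + 0.4528
  = 2.5550 bits

I(X;Y) = H(X) + H(Y) - H(X,Y)
  = 1.5000 + 1.2988 - 2.5550
  = 0.2438 bits

I(P;Q) = 0.2820 bits > I(X;Y) = 0.2438 bits, so (P, Q) has the higher mutual information (stronger dependence).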